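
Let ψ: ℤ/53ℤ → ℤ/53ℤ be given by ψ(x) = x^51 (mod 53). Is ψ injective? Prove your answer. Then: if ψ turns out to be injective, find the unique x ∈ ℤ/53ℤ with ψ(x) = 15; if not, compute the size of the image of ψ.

46

Since 53 is prime, the nonzero elements of ℤ/53ℤ form a cyclic group of order 52.
As gcd(51, 52) = 1, raising to the 51st power is a bijection on this group: if s^51 ≡ t^51 then (st^{−1})^51 = 1, and the only element of order dividing gcd(51, 52) = 1 is 1, so s = t.
With ψ(0) = 0 this makes ψ injective on all of ℤ/53ℤ, hence bijective (finite equal-size domain and codomain). In particular ψ is injective.
Since ψ is injective, we find the preimage of 15. The inverse of x ↦ x^51 on (ℤ/53ℤ)^× is x ↦ x^51, because 51·51 = 2601 = 50·52 + 1 ≡ 1 (mod 52) and x^{52} = 1 for x ≠ 0 (Fermat). So ψ⁻¹(15) = 15^51 mod 53.
Repeated squaring mod 53: 15^1 ≡ 15, 15^2 ≡ 15² = 225 ≡ 13, 15^4 ≡ 13² = 169 ≡ 10, 15^8 ≡ 10² = 100 ≡ 47, 15^16 ≡ 47² = 2209 ≡ 36, 15^32 ≡ 36² = 1296 ≡ 24. Since 51 = 32 + 16 + 2 + 1, 15^51 ≡ 24·36·13·15: 24·36 = 864 ≡ 16, then 16·13 = 208 ≡ 49, then 49·15 = 735 ≡ 46. So 15^51 ≡ 46 (mod 53).
Hence ψ⁻¹(15) = 46.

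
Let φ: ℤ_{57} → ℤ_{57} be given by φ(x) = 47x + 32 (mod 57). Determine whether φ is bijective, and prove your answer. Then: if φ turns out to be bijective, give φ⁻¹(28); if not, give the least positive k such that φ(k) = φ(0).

46

By definition, injectivity means: for all x_1, x_2 in the domain, φ(x_1) = φ(x_2) implies x_1 = x_2.
Suppose φ(x_1) = φ(x_2) in ℤ_{57}. Then 47x_1 + 32 ≡ 47x_2 + 32 (mod 57), therefore 47(x_1 − x_2) ≡ 0 (mod 57).
Since gcd(47, 57) = 1, 47 is invertible modulo 57, therefore x_1 − x_2 ≡ 0 (mod 57), i.e. x_1 = x_2.
We now compute 47⁻¹ mod 57 explicitly. Euclid's algorithm: 57 = 1·47 + 10, 47 = 4·10 + 7, 10 = 1·7 + 3, 7 = 2·3 + 1; back-substituting gives 1 = 17·47 − 14·57, so 47⁻¹ ≡ 17 (mod 57).
For any y ∈ ℤ_{57}, x = 17(y − 32) mod 57 satisfies φ(x) = 47·17(y − 32) + 32 ≡ y (since 47·17 ≡ 1 mod 57). So every y has a preimage.
So φ is bijective.
Since φ is bijective, we compute φ⁻¹(28): solve 47x + 32 ≡ 28 (mod 57), i.e. 47x ≡ 53 (mod 57).
Multiplying by 47⁻¹ = 17 gives x ≡ 17·53 = 901 = 15·57 + 46 ≡ 46 (mod 57).
Check: φ(46) = 47·46 + 32 = 2194 = 38·57 + 28 ≡ 28 (mod 57).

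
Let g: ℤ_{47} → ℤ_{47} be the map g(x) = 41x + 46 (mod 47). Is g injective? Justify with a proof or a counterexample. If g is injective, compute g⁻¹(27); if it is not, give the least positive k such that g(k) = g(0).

Recall that g is injective when g(s) = g(t) forces s = t.
Suppose g(s) = g(t) in ℤ_{47}. Then 41s + 46 ≡ 41t + 46 (mod 47), so 41(s − t) ≡ 0 (mod 47).
Since gcd(41, 47) = 1, 41 is invertible modulo 47, hence s − t ≡ 0 (mod 47), i.e. s = t.
Hence g is injective.
We now compute 41⁻¹ mod 47 explicitly. Euclid's algorithm: 47 = 1·41 + 6, 41 = 6·6 + 5, 6 = 1·5 + 1; back-substituting gives 1 = 39·41 − 34·47, so 41⁻¹ ≡ 39 (mod 47).
Since g is injective, we compute g⁻¹(27): solve 41x + 46 ≡ 27 (mod 47), i.e. 41x ≡ 28 (mod 47).
Multiplying by 41⁻¹ = 39 gives x ≡ 39·28 = 1092 = 23·47 + 11 ≡ 11 (mod 47).
Check: g(11) = 41·11 + 46 = 497 = 10·47 + 27 ≡ 27 (mod 47).

11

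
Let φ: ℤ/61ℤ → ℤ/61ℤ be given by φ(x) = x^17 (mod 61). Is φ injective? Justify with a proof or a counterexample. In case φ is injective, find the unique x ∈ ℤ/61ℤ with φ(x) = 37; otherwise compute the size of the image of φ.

Since 61 is prime, the nonzero elements of ℤ/61ℤ form a cyclic group of order 60.
As gcd(17, 60) = 1, raising to the 17th power is a bijection on this group: if x_1^17 ≡ x_2^17 then (x_1x_2^{−1})^17 = 1, and the only element of order dividing gcd(17, 60) = 1 is 1, so x_1 = x_2.
With φ(0) = 0 this makes φ injective on all of ℤ/61ℤ, hence bijective (finite equal-size domain and codomain). In particular φ is injective.
Since φ is injective, we find the preimage of 37. The inverse of x ↦ x^17 on (ℤ/61ℤ)^× is x ↦ x^53, because 17·53 = 901 = 15·60 + 1 ≡ 1 (mod 60) and x^{60} = 1 for x ≠ 0 (Fermat). So φ⁻¹(37) = 37^53 mod 61.
Repeated squaring mod 61: 37^1 ≡ 37, 37^2 ≡ 37² = 1369 ≡ 27, 37^4 ≡ 27² = 729 ≡ 58, 37^8 ≡ 58² = 3364 ≡ 9, 37^16 ≡ 9² = 81 ≡ 20, 37^32 ≡ 20² = 400 ≡ 34. Since 53 = 32 + 16 + 4 + 1, 37^53 ≡ 34·20·58·37: 34·20 = 680 ≡ 9, then 9·58 = 522 ≡ 34, then 34·37 = 1258 ≡ 38. So 37^53 ≡ 38 (mod 61).
Hence φ⁻¹(37) = 38.

38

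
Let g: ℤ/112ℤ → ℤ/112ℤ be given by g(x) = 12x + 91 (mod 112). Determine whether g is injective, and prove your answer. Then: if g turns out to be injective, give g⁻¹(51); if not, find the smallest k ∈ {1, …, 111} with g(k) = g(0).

By definition, injectivity means: for all u, v in the domain, g(u) = g(v) implies u = v.
We have gcd(12, 112) = 4 > 1. Taking u = 0 and v = 28: g(0) = 91 and g(28) = 12·28 + 91 = 427 ≡ 91 (mod 112).
So g(0) = g(28) while 0 ≠ 28, therefore g is not injective.
Since g is not injective, we find the least positive k with g(k) = g(0): this means 12k ≡ 0 (mod 112), i.e. 112 ∣ 12k. Since gcd(12, 112) = 4, dividing through by 4 this holds exactly when 28 ∣ 3k, and as gcd(3, 28) = 1, exactly when 28 ∣ k.
The smallest positive such k is 28.

28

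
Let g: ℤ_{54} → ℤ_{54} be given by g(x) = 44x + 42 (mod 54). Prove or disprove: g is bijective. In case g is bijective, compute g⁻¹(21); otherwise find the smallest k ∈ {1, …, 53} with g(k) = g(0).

We have gcd(44, 54) = 2 > 1. Taking u = 0 and v = 27: g(0) = 42 and g(27) = 44·27 + 42 = 1230 ≡ 42 (mod 54).
So g(0) = g(27) while 0 ≠ 27, therefore g is not injective, hence not bijective.
Since g is not bijective, we find the least positive k with g(k) = g(0): this means 44k ≡ 0 (mod 54), i.e. 54 ∣ 44k. Since gcd(44, 54) = 2, dividing through by 2 this holds exactly when 27 ∣ 22k, and as gcd(22, 27) = 1, exactly when 27 ∣ k.
The smallest positive such k is 27.

27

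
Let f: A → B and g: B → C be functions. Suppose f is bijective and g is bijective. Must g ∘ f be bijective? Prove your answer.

bijective

Injectivity: if g(f(s)) = g(f(t)) then f(s) = f(t) (g injective) so s = t (f injective).
Surjectivity: for c ∈ C pick b with g(b) = c, then a with f(a) = b; then (g ∘ f)(a) = c.
So g ∘ f is bijective.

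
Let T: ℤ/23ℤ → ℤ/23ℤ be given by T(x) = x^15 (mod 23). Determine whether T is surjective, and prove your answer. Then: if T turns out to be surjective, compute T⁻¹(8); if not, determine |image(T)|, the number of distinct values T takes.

Since 23 is prime, the nonzero elements of ℤ/23ℤ form a cyclic group of order 22.
As gcd(15, 22) = 1, raising to the 15th power is a bijection on this group: if s^15 ≡ t^15 then (st^{−1})^15 = 1, and the only element of order dividing gcd(15, 22) = 1 is 1, so s = t.
With T(0) = 0 this makes T injective on all of ℤ/23ℤ, hence bijective (finite equal-size domain and codomain). In particular T is surjective.
Since T is surjective, we find the preimage of 8. The inverse of x ↦ x^15 on (ℤ/23ℤ)^× is x ↦ x^3, because 15·3 = 45 = 2·22 + 1 ≡ 1 (mod 22) and x^{22} = 1 for x ≠ 0 (Fermat). So T⁻¹(8) = 8^3 mod 23.
Repeated squaring mod 23: 8^1 ≡ 8, 8^2 ≡ 8² = 64 ≡ 18. Since 3 = 2 + 1, 8^3 ≡ 18·8: 18·8 = 144 ≡ 6. So 8^3 ≡ 6 (mod 23).
Hence T⁻¹(8) = 6.

6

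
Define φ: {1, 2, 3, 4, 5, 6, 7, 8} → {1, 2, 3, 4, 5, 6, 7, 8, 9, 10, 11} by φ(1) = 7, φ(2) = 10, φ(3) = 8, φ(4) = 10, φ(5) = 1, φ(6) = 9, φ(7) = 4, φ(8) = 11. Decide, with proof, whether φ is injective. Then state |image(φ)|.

φ(2) = 10 = φ(4) with 2 ≠ 4, so φ is not injective.
The image of φ is {1, 4, 7, 8, 9, 10, 11}, which has 7 elements.

7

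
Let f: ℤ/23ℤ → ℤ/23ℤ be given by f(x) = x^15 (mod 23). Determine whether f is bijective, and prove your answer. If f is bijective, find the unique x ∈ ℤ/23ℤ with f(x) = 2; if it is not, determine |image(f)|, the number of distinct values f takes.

8

Since 23 is prime, the nonzero elements of ℤ/23ℤ form a cyclic group of order 22.
As gcd(15, 22) = 1, raising to the 15th power is a bijection on this group: if s^15 ≡ t^15 then (st^{−1})^15 = 1, and the only element of order dividing gcd(15, 22) = 1 is 1, so s = t.
With f(0) = 0 this makes f injective on all of ℤ/23ℤ, hence bijective (finite equal-size domain and codomain). In particular f is bijective.
Since f is bijective, we find the preimage of 2. The inverse of x ↦ x^15 on (ℤ/23ℤ)^× is x ↦ x^3, because 15·3 = 45 = 2·22 + 1 ≡ 1 (mod 22) and x^{22} = 1 for x ≠ 0 (Fermat). So f⁻¹(2) = 2^3 mod 23.
Repeated squaring mod 23: 2^1 ≡ 2, 2^2 ≡ 2² = 4. Since 3 = 2 + 1, 2^3 ≡ 4·2: 4·2 = 8. So 2^3 ≡ 8 (mod 23).
Hence f⁻¹(2) = 8.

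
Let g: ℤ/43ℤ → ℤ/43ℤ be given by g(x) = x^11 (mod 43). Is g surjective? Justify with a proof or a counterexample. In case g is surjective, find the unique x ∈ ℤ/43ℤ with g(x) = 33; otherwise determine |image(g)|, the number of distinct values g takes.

Since 43 is prime, the nonzero elements of ℤ/43ℤ form a cyclic group of order 42.
As gcd(11, 42) = 1, raising to the 11th power is a bijection on this group: if s^11 ≡ t^11 then (st^{−1})^11 = 1, and the only element of order dividing gcd(11, 42) = 1 is 1, so s = t.
With g(0) = 0 this makes g injective on all of ℤ/43ℤ, hence bijective (finite equal-size domain and codomain). In particular g is surjective.
Since g is surjective, we find the preimage of 33. The inverse of x ↦ x^11 on (ℤ/43ℤ)^× is x ↦ x^23, because 11·23 = 253 = 6·42 + 1 ≡ 1 (mod 42) and x^{42} = 1 for x ≠ 0 (Fermat). So g⁻¹(33) = 33^23 mod 43.
Repeated squaring mod 43: 33^1 ≡ 33, 33^2 ≡ 33² = 1089 ≡ 14, 33^4 ≡ 14² = 196 ≡ 24, 33^8 ≡ 24² = 576 ≡ 17, 33^16 ≡ 17² = 289 ≡ 31. Since 23 = 16 + 4 + 2 + 1, 33^23 ≡ 31·24·14·33: 31·24 = 744 ≡ 13, then 13·14 = 182 ≡ 10, then 10·33 = 330 ≡ 29. So 33^23 ≡ 29 (mod 43).
Hence g⁻¹(33) = 29.

29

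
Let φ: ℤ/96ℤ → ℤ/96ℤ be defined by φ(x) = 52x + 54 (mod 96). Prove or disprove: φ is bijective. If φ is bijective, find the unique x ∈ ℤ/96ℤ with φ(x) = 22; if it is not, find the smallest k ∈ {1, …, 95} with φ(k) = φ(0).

24

Recall: φ is injective when φ(x_1) = φ(x_2) forces x_1 = x_2.
We have gcd(52, 96) = 4 > 1. Taking x_1 = 0 and x_2 = 24: φ(0) = 54 and φ(24) = 52·24 + 54 = 1302 ≡ 54 (mod 96).
So φ(0) = φ(24) while 0 ≠ 24, thus φ is not injective, hence not bijective.
Since φ is not bijective, we find the least positive k with φ(k) = φ(0): this means 52k ≡ 0 (mod 96), i.e. 96 ∣ 52k. Since gcd(52, 96) = 4, dividing through by 4 this holds exactly when 24 ∣ 13k, and as gcd(13, 24) = 1, exactly when 24 ∣ k.
The smallest positive such k is 24.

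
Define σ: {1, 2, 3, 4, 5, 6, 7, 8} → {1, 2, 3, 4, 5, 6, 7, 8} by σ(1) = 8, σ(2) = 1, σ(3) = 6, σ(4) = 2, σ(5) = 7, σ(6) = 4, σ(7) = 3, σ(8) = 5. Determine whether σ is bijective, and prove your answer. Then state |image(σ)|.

The values 8, 1, 6, 2, 7, 4, 3, 5 are a permutation of {1, 2, 3, 4, 5, 6, 7, 8}: each element appears exactly once.
So σ is injective and surjective, hence bijective.
The image of σ is {1, 2, 3, 4, 5, 6, 7, 8}, which has 8 elements.

8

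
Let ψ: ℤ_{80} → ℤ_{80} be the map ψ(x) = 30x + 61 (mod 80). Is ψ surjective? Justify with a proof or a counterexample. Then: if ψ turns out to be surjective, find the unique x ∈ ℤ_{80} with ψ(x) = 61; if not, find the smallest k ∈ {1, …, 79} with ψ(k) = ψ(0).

Since gcd(30, 80) = 10, we have 30x ≡ 0 (mod 10) for all x, so ψ(x) ≡ 1 (mod 10).
But 0 ≢ 1 (mod 10), so 0 ∈ ℤ_{80} has no preimage. Thus ψ is not surjective.
Since ψ is not surjective, we find the least positive k with ψ(k) = ψ(0): this means 30k ≡ 0 (mod 80), i.e. 80 ∣ 30k. Since gcd(30, 80) = 10, dividing through by 10 this holds exactly when 8 ∣ 3k, and as gcd(3, 8) = 1, exactly when 8 ∣ k.
The smallest positive such k is 8.

8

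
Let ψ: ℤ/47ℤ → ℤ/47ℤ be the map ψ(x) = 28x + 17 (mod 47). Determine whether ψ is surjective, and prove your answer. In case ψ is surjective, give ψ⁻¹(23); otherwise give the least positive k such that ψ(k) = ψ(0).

17

Since gcd(28, 47) = 1, 28 is invertible modulo 47. Euclid's algorithm: 47 = 1·28 + 19, 28 = 1·19 + 9, 19 = 2·9 + 1; back-substituting gives 1 = 42·28 − 25·47, so 28⁻¹ ≡ 42 (mod 47).
For any y ∈ ℤ/47ℤ, x = 42(y − 17) mod 47 satisfies ψ(x) = 28·42(y − 17) + 17 ≡ y (since 28·42 ≡ 1 mod 47). So every y has a preimage.
Therefore ψ is surjective.
Since ψ is surjective, we compute ψ⁻¹(23): solve 28x + 17 ≡ 23 (mod 47), i.e. 28x ≡ 6 (mod 47).
Multiplying by 28⁻¹ = 42 gives x ≡ 42·6 = 252 = 5·47 + 17 ≡ 17 (mod 47).
Check: ψ(17) = 28·17 + 17 = 493 = 10·47 + 23 ≡ 23 (mod 47).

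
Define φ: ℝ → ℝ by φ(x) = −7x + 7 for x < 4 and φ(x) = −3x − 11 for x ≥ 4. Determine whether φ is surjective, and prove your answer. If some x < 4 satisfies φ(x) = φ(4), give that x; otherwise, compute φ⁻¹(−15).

Both pieces are strictly decreasing (slopes −7 and −3), so each is injective on its own interval.
The left piece maps (−∞, 4) onto (−21, ∞); the right piece maps [4, ∞) onto (−∞, −23].
The union (−21, ∞) ∪ (−∞, −23] omits the interval between −21 and −23; in particular −21 has no preimage. So φ is not surjective.
Because the two images are disjoint, no x < 4 has φ(x) = φ(4), so we compute φ⁻¹(−15): −15 lies in (−21, ∞), so solve −7x + 7 = −15: x = (−15 − 7)/(−7) = 22/7.

22/7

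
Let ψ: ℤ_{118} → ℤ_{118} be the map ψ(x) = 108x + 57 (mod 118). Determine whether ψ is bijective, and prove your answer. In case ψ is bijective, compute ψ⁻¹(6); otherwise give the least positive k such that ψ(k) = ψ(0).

By definition, injectivity means: for all s, t in the domain, ψ(s) = ψ(t) implies s = t.
We have gcd(108, 118) = 2 > 1. Taking s = 0 and t = 59: ψ(0) = 57 and ψ(59) = 108·59 + 57 = 6429 ≡ 57 (mod 118).
So ψ(0) = ψ(59) while 0 ≠ 59, hence ψ is not injective, hence not bijective.
Since ψ is not bijective, we find the least positive k with ψ(k) = ψ(0): this means 108k ≡ 0 (mod 118), i.e. 118 ∣ 108k. Since gcd(108, 118) = 2, dividing through by 2 this holds exactly when 59 ∣ 54k, and as gcd(54, 59) = 1, exactly when 59 ∣ k.
The smallest positive such k is 59.

59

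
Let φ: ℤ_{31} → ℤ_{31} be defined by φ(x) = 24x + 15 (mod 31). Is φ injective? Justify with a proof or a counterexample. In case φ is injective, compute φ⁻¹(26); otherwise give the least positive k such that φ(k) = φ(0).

By definition, injectivity means: for all x_1, x_2 in the domain, φ(x_1) = φ(x_2) implies x_1 = x_2.
If φ(x_1) = φ(x_2), then 24x_1 ≡ 24x_2 (mod 31). Because gcd(24, 31) = 1, we may cancel 24 to get x_1 ≡ x_2 (mod 31).
Hence φ is injective.
We now compute 24⁻¹ mod 31 explicitly. Euclid's algorithm: 31 = 1·24 + 7, 24 = 3·7 + 3, 7 = 2·3 + 1; back-substituting gives 1 = 22·24 − 17·31, so 24⁻¹ ≡ 22 (mod 31).
Since φ is injective, we find φ⁻¹(26): we need 24x ≡ 26 − 15 ≡ 11 (mod 31). Using 24⁻¹ = 22: x ≡ 22·11 = 242 = 7·31 + 25, so x = 25.
Check: φ(25) = 24·25 + 15 = 615 = 19·31 + 26 ≡ 26 (mod 31).

25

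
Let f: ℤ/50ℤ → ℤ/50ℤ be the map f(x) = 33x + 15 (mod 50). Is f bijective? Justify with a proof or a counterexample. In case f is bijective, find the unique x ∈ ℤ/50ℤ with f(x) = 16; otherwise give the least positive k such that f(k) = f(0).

47

Suppose f(a) = f(b) in ℤ/50ℤ. Then 33a + 15 ≡ 33b + 15 (mod 50), so 33(a − b) ≡ 0 (mod 50).
Since gcd(33, 50) = 1, 33 is invertible modulo 50, thus a − b ≡ 0 (mod 50), i.e. a = b.
We now compute 33⁻¹ mod 50 explicitly. Euclid's algorithm: 50 = 1·33 + 17, 33 = 1·17 + 16, 17 = 1·16 + 1; back-substituting gives 1 = 47·33 − 31·50, so 33⁻¹ ≡ 47 (mod 50).
For any y ∈ ℤ/50ℤ, x = 47(y − 15) mod 50 satisfies f(x) = 33·47(y − 15) + 15 ≡ y (since 33·47 ≡ 1 mod 50). So every y has a preimage.
So f is bijective.
Since f is bijective, we find f⁻¹(16): we need 33x ≡ 16 − 15 ≡ 1 (mod 50). Using 33⁻¹ = 47: x ≡ 47·1 = 47, so x = 47.
Check: f(47) = 33·47 + 15 = 1566 = 31·50 + 16 ≡ 16 (mod 50).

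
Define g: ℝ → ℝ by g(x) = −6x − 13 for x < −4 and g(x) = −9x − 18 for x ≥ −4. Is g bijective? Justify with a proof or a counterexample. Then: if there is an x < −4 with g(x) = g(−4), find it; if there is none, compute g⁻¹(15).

-31/6

Both pieces are strictly decreasing (slopes −6 and −9), so each is injective on its own interval.
The left piece maps (−∞, −4) onto (11, ∞); the right piece maps [−4, ∞) onto (−∞, 18].
These images overlap. In particular g(−4) = 18 (right piece), and solving −6x − 13 = 18 on the left piece gives x = −31/6 < −4.
So g(−31/6) = g(−4) with −31/6 ≠ −4, and g is not injective, hence not bijective. This x = −31/6 is the requested value below −4.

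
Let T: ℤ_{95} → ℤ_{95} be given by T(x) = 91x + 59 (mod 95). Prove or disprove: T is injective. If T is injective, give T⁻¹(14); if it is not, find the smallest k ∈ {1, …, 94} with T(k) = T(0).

Suppose T(a) = T(b) in ℤ_{95}. Then 91a + 59 ≡ 91b + 59 (mod 95), therefore 91(a − b) ≡ 0 (mod 95).
Since gcd(91, 95) = 1, 91 is invertible modulo 95, thus a − b ≡ 0 (mod 95), i.e. a = b.
Thus T is injective.
We now compute 91⁻¹ mod 95 explicitly. Euclid's algorithm: 95 = 1·91 + 4, 91 = 22·4 + 3, 4 = 1·3 + 1; back-substituting gives 1 = 71·91 − 68·95, so 91⁻¹ ≡ 71 (mod 95).
Since T is injective, we compute T⁻¹(14): solve 91x + 59 ≡ 14 (mod 95), i.e. 91x ≡ 50 (mod 95).
Multiplying by 91⁻¹ = 71 gives x ≡ 71·50 = 3550 = 37·95 + 35 ≡ 35 (mod 95).
Check: T(35) = 91·35 + 59 = 3244 = 34·95 + 14 ≡ 14 (mod 95).

35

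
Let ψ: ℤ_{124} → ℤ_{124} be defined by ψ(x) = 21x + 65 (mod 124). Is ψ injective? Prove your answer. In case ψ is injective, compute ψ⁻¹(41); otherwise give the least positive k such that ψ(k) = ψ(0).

52

Suppose ψ(u) = ψ(v) in ℤ_{124}. Then 21u + 65 ≡ 21v + 65 (mod 124), thus 21(u − v) ≡ 0 (mod 124).
Since gcd(21, 124) = 1, 21 is invertible modulo 124, so u − v ≡ 0 (mod 124), i.e. u = v.
So ψ is injective.
We now compute 21⁻¹ mod 124 explicitly. Euclid's algorithm: 124 = 5·21 + 19, 21 = 1·19 + 2, 19 = 9·2 + 1; back-substituting gives 1 = 65·21 − 11·124, so 21⁻¹ ≡ 65 (mod 124).
Since ψ is injective, we find ψ⁻¹(41): we need 21x ≡ 41 − 65 ≡ 100 (mod 124). Using 21⁻¹ = 65: x ≡ 65·100 = 6500 = 52·124 + 52, so x = 52.
Check: ψ(52) = 21·52 + 65 = 1157 = 9·124 + 41 ≡ 41 (mod 124).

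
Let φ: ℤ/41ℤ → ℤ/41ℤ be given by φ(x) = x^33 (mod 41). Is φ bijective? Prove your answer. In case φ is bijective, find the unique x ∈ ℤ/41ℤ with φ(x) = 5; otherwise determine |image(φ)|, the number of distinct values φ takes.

21

Since 41 is prime, the nonzero elements of ℤ/41ℤ form a cyclic group of order 40.
As gcd(33, 40) = 1, raising to the 33rd power is a bijection on this group: if s^33 ≡ t^33 then (st^{−1})^33 = 1, and the only element of order dividing gcd(33, 40) = 1 is 1, so s = t.
With φ(0) = 0 this makes φ injective on all of ℤ/41ℤ, hence bijective (finite equal-size domain and codomain). In particular φ is bijective.
Since φ is bijective, we find the preimage of 5. The inverse of x ↦ x^33 on (ℤ/41ℤ)^× is x ↦ x^17, because 33·17 = 561 = 14·40 + 1 ≡ 1 (mod 40) and x^{40} = 1 for x ≠ 0 (Fermat). So φ⁻¹(5) = 5^17 mod 41.
Repeated squaring mod 41: 5^1 ≡ 5, 5^2 ≡ 5² = 25, 5^4 ≡ 25² = 625 ≡ 10, 5^8 ≡ 10² = 100 ≡ 18, 5^16 ≡ 18² = 324 ≡ 37. Since 17 = 16 + 1, 5^17 ≡ 37·5: 37·5 = 185 ≡ 21. So 5^17 ≡ 21 (mod 41).
Hence φ⁻¹(5) = 21.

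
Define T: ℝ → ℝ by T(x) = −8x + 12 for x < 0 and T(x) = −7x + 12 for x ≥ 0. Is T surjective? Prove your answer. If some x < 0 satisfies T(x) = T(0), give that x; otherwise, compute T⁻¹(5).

1

Both pieces are strictly decreasing (slopes −8 and −7), so each is injective on its own interval.
The left piece maps (−∞, 0) onto (12, ∞); the right piece maps [0, ∞) onto (−∞, 12].
These images together cover ℝ, so T is surjective.
Because the two images are disjoint, no x < 0 has T(x) = T(0), so we compute T⁻¹(5): 5 lies in (−∞, 12], so solve −7x + 12 = 5: x = (5 − 12)/(−7) = 1.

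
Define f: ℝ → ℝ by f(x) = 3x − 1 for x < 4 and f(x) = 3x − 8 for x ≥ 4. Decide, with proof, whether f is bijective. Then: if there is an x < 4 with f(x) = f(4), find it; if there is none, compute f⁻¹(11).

5/3

Both pieces are strictly increasing (slopes 3 and 3), so each is injective on its own interval.
The left piece maps (−∞, 4) onto (−∞, 11); the right piece maps [4, ∞) onto [4, ∞).
These images overlap. In particular f(4) = 4 (right piece), and solving 3x − 1 = 4 on the left piece gives x = 5/3 < 4.
So f(5/3) = f(4) with 5/3 ≠ 4, and f is not injective, hence not bijective. This x = 5/3 is the requested value below 4.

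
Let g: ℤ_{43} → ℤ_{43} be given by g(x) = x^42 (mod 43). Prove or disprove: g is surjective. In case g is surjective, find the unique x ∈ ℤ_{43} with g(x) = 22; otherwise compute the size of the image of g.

g(1) = 1^42 = 1.
g(2): Repeated squaring mod 43: 2^1 ≡ 2, 2^2 ≡ 2² = 4, 2^4 ≡ 4² = 16, 2^8 ≡ 16² = 256 ≡ 41, 2^16 ≡ 41² = 1681 ≡ 4, 2^32 ≡ 4² = 16. Since 42 = 32 + 8 + 2, 2^42 ≡ 16·41·4: 16·41 = 656 ≡ 11, then 11·4 = 44 ≡ 1. So 2^42 ≡ 1 (mod 43).
So g(1) = g(2) = 1 while 1 ≠ 2, hence g is not injective.
A non-injective map from the 43-element set ℤ_{43} to itself takes at most 42 distinct values, so it cannot be surjective. Thus g is not surjective.
Since g is not surjective, we determine |image(g)|. Computing x^42 mod 43 for each x (by repeated squaring, reducing mod 43 at every step), the values g(0), g(1), …, g(42) are: 0, 1, 1, 1, 1, 1, 1, 1, 1, 1, 1, 1, 1, 1, 1, 1, 1, 1, 1, 1, 1, 1, 1, 1, 1, 1, 1, 1, 1, 1, 1, 1, 1, 1, 1, 1, 1, 1, 1, 1, 1, 1, 1.
The distinct values are {0, 1}; there are 2 of them.

2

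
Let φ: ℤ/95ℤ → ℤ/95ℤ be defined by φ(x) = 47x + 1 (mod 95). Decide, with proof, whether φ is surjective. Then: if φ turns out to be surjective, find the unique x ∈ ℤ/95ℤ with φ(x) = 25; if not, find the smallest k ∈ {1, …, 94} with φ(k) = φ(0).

Since gcd(47, 95) = 1, 47 is invertible modulo 95. Euclid's algorithm: 95 = 2·47 + 1; back-substituting gives 1 = 93·47 − 46·95, so 47⁻¹ ≡ 93 (mod 95).
For any y ∈ ℤ/95ℤ, x = 93(y − 1) mod 95 satisfies φ(x) = 47·93(y − 1) + 1 ≡ y (since 47·93 ≡ 1 mod 95). So every y has a preimage.
Thus φ is surjective.
Since φ is surjective, we compute φ⁻¹(25): solve 47x + 1 ≡ 25 (mod 95), i.e. 47x ≡ 24 (mod 95).
Multiplying by 47⁻¹ = 93 gives x ≡ 93·24 = 2232 = 23·95 + 47 ≡ 47 (mod 95).
Check: φ(47) = 47·47 + 1 = 2210 = 23·95 + 25 ≡ 25 (mod 95).

47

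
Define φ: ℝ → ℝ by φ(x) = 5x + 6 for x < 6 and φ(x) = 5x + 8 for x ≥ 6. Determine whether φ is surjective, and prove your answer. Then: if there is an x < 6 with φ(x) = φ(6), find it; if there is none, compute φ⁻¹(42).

Both pieces are strictly increasing (slopes 5 and 5), so each is injective on its own interval.
The left piece maps (−∞, 6) onto (−∞, 36); the right piece maps [6, ∞) onto [38, ∞).
The union (−∞, 36) ∪ [38, ∞) omits the interval between 36 and 38; in particular 36 has no preimage. So φ is not surjective.
Because the two images are disjoint, no x < 6 has φ(x) = φ(6), so we compute φ⁻¹(42): 42 lies in [38, ∞), so solve 5x + 8 = 42: x = (42 − 8)/5 = 34/5.

34/5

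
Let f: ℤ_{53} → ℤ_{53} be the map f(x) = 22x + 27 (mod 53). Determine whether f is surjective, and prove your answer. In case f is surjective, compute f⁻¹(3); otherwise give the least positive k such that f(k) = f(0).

23

Recall: f is surjective if every y in the codomain equals f(x) for some x in the domain.
Since gcd(22, 53) = 1, 22 is invertible modulo 53. Euclid's algorithm: 53 = 2·22 + 9, 22 = 2·9 + 4, 9 = 2·4 + 1; back-substituting gives 1 = 41·22 − 17·53, so 22⁻¹ ≡ 41 (mod 53).
Then y ↦ 41(y − 27) is a two-sided inverse to f, so every y ∈ ℤ_{53} has a preimage.
So f is surjective.
Since f is surjective, we compute f⁻¹(3): solve 22x + 27 ≡ 3 (mod 53), i.e. 22x ≡ 29 (mod 53).
Multiplying by 22⁻¹ = 41 gives x ≡ 41·29 = 1189 = 22·53 + 23 ≡ 23 (mod 53).
Check: f(23) = 22·23 + 27 = 533 = 10·53 + 3 ≡ 3 (mod 53).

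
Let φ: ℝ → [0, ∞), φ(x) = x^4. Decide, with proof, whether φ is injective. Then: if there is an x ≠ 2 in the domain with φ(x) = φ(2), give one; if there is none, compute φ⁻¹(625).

-2

φ(2) = 16 = (−2)^4 = φ(−2) (since 4 is even), with 2 ≠ −2. So φ is not injective.
For the follow-up, such an x exists: taking x = −2 ∈ ℝ gives φ(−2) = 16 = φ(2) with −2 ≠ 2.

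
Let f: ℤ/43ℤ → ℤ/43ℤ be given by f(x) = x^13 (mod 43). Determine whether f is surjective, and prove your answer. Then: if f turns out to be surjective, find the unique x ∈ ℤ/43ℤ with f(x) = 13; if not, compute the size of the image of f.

17

Since 43 is prime, the nonzero elements of ℤ/43ℤ form a cyclic group of order 42.
As gcd(13, 42) = 1, raising to the 13th power is a bijection on this group: if x_1^13 ≡ x_2^13 then (x_1x_2^{−1})^13 = 1, and the only element of order dividing gcd(13, 42) = 1 is 1, so x_1 = x_2.
With f(0) = 0 this makes f injective on all of ℤ/43ℤ, hence bijective (finite equal-size domain and codomain). In particular f is surjective.
Since f is surjective, we find the preimage of 13. The inverse of x ↦ x^13 on (ℤ/43ℤ)^× is x ↦ x^13, because 13·13 = 169 = 4·42 + 1 ≡ 1 (mod 42) and x^{42} = 1 for x ≠ 0 (Fermat). So f⁻¹(13) = 13^13 mod 43.
Repeated squaring mod 43: 13^1 ≡ 13, 13^2 ≡ 13² = 169 ≡ 40, 13^4 ≡ 40² = 1600 ≡ 9, 13^8 ≡ 9² = 81 ≡ 38. Since 13 = 8 + 4 + 1, 13^13 ≡ 38·9·13: 38·9 = 342 ≡ 41, then 41·13 = 533 ≡ 17. So 13^13 ≡ 17 (mod 43).
Hence f⁻¹(13) = 17.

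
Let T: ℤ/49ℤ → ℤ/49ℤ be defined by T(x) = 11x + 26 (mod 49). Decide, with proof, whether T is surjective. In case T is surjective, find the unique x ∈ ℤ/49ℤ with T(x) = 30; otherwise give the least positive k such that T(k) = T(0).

Since gcd(11, 49) = 1, 11 is invertible modulo 49. Euclid's algorithm: 49 = 4·11 + 5, 11 = 2·5 + 1; back-substituting gives 1 = 9·11 − 2·49, so 11⁻¹ ≡ 9 (mod 49).
Then y ↦ 9(y − 26) is a two-sided inverse to T, so every y ∈ ℤ/49ℤ has a preimage.
Thus T is surjective.
Since T is surjective, we compute T⁻¹(30): solve 11x + 26 ≡ 30 (mod 49), i.e. 11x ≡ 4 (mod 49).
Multiplying by 11⁻¹ = 9 gives x ≡ 9·4 = 36 ≡ 36 (mod 49).
Check: T(36) = 11·36 + 26 = 422 = 8·49 + 30 ≡ 30 (mod 49).

36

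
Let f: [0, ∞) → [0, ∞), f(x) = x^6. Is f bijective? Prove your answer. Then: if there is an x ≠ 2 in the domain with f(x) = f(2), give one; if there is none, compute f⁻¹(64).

On [0, ∞), x ↦ x^6 is strictly increasing (injective) and for any y ∈ [0, ∞) the 6th root y^{1/6} lies in [0, ∞) (surjective). So f is bijective.
Since x ↦ x^6 is strictly increasing on [0, ∞), it is injective there, so no x ≠ 2 in the domain has f(x) = f(2). We therefore compute f⁻¹(64) = 64^{1/6} = 2 (indeed 2^6 = 64).

2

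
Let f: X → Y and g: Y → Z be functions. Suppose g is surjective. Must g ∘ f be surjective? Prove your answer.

not surjective

No. Take X = {0}, Y = Z = {0, 1, 2}, f(0) = 0, and g = identity (surjective).
Then (g ∘ f)(0) = 0, and 2 ∈ Z has no preimage under g ∘ f, so g ∘ f is not surjective.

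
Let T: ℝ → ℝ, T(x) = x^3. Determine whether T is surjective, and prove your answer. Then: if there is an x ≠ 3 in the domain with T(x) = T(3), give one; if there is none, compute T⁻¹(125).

For any y ∈ ℝ, x = y^{1/3} ∈ ℝ gives T(x) = y, so T is surjective.
Since x ↦ x^3 is strictly increasing on ℝ, it is injective there, so no x ≠ 3 in the domain has T(x) = T(3). We therefore compute T⁻¹(125) = 125^{1/3} = 5 (indeed 5^3 = 125).

5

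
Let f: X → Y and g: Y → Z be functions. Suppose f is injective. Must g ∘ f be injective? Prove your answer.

No. Take X = Y = Z = {0, 1, 2}, f = identity (injective), and g(x) = 0 for every x.
Then (g ∘ f)(0) = 0 = (g ∘ f)(2) with 0 ≠ 2, so g ∘ f is not injective.

not injective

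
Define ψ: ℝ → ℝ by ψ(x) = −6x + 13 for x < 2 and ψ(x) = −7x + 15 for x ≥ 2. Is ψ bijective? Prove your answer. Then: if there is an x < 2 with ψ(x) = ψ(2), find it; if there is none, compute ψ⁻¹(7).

1

Both pieces are strictly decreasing (slopes −6 and −7), so each is injective on its own interval.
The left piece maps (−∞, 2) onto (1, ∞); the right piece maps [2, ∞) onto (−∞, 1].
Since 1 = 1, the images partition ℝ: ψ is injective and surjective, hence bijective.
Because the two images are disjoint, no x < 2 has ψ(x) = ψ(2), so we compute ψ⁻¹(7): 7 lies in (1, ∞), so solve −6x + 13 = 7: x = (7 − 13)/(−6) = 1.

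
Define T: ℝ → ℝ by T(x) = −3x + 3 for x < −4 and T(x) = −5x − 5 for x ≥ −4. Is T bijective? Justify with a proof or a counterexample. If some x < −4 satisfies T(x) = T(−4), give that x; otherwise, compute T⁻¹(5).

-2

Both pieces are strictly decreasing (slopes −3 and −5), so each is injective on its own interval.
The left piece maps (−∞, −4) onto (15, ∞); the right piece maps [−4, ∞) onto (−∞, 15].
Since 15 = 15, the images partition ℝ: T is injective and surjective, hence bijective.
Because the two images are disjoint, no x < −4 has T(x) = T(−4), so we compute T⁻¹(5): 5 lies in (−∞, 15], so solve −5x − 5 = 5: x = (5 + 5)/(−5) = −2.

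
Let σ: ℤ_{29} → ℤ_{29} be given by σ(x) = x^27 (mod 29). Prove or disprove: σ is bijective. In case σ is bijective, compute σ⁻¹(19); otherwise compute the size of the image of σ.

Since 29 is prime, the nonzero elements of ℤ_{29} form a cyclic group of order 28.
As gcd(27, 28) = 1, raising to the 27th power is a bijection on this group: if u^27 ≡ v^27 then (uv^{−1})^27 = 1, and the only element of order dividing gcd(27, 28) = 1 is 1, so u = v.
With σ(0) = 0 this makes σ injective on all of ℤ_{29}, hence bijective (finite equal-size domain and codomain). In particular σ is bijective.
Since σ is bijective, we find the preimage of 19. The inverse of x ↦ x^27 on (ℤ_{29})^× is x ↦ x^27, because 27·27 = 729 = 26·28 + 1 ≡ 1 (mod 28) and x^{28} = 1 for x ≠ 0 (Fermat). So σ⁻¹(19) = 19^27 mod 29.
Repeated squaring mod 29: 19^1 ≡ 19, 19^2 ≡ 19² = 361 ≡ 13, 19^4 ≡ 13² = 169 ≡ 24, 19^8 ≡ 24² = 576 ≡ 25, 19^16 ≡ 25² = 625 ≡ 16. Since 27 = 16 + 8 + 2 + 1, 19^27 ≡ 16·25·13·19: 16·25 = 400 ≡ 23, then 23·13 = 299 ≡ 9, then 9·19 = 171 ≡ 26. So 19^27 ≡ 26 (mod 29).
Hence σ⁻¹(19) = 26.

26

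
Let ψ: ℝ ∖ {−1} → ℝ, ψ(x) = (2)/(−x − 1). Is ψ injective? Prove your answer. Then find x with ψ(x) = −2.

0

Suppose ψ(u) = ψ(v). Cross-multiplying: (2)(−v − 1) = (2)(−u − 1).
Expanding both sides and cancelling the symmetric terms leaves 2·(u − v) = 0. Since 2 ≠ 0, u = v. Thus ψ is injective.
Solving ψ(x) = −2: cross-multiplying gives 2 = −2(−x − 1), which rearranges to −2x = 0, so x = 0.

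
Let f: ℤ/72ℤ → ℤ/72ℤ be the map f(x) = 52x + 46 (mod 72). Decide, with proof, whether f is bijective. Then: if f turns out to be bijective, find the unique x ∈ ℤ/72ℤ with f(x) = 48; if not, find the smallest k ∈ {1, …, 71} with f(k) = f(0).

Recall: f is injective when f(s) = f(t) forces s = t.
We have gcd(52, 72) = 4 > 1. Taking s = 0 and t = 18: f(0) = 46 and f(18) = 52·18 + 46 = 982 ≡ 46 (mod 72).
So f(0) = f(18) while 0 ≠ 18, therefore f is not injective, hence not bijective.
Since f is not bijective, we find the least positive k with f(k) = f(0): this means 52k ≡ 0 (mod 72), i.e. 72 ∣ 52k. Since gcd(52, 72) = 4, dividing through by 4 this holds exactly when 18 ∣ 13k, and as gcd(13, 18) = 1, exactly when 18 ∣ k.
The smallest positive such k is 18.

18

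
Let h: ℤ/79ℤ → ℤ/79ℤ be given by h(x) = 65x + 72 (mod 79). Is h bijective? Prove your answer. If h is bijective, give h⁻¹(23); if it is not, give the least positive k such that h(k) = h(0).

43

By definition, h is injective if h(a) = h(b) implies a = b.
If h(a) = h(b), then 65a ≡ 65b (mod 79). Because gcd(65, 79) = 1, we may cancel 65 to get a ≡ b (mod 79).
We now compute 65⁻¹ mod 79 explicitly. Euclid's algorithm: 79 = 1·65 + 14, 65 = 4·14 + 9, 14 = 1·9 + 5, 9 = 1·5 + 4, 5 = 1·4 + 1; back-substituting gives 1 = 62·65 − 51·79, so 65⁻¹ ≡ 62 (mod 79).
For any y ∈ ℤ/79ℤ, x = 62(y − 72) mod 79 satisfies h(x) = 65·62(y − 72) + 72 ≡ y (since 65·62 ≡ 1 mod 79). So every y has a preimage.
Thus h is bijective.
Since h is bijective, we compute h⁻¹(23): solve 65x + 72 ≡ 23 (mod 79), i.e. 65x ≡ 30 (mod 79).
Multiplying by 65⁻¹ = 62 gives x ≡ 62·30 = 1860 = 23·79 + 43 ≡ 43 (mod 79).
Check: h(43) = 65·43 + 72 = 2867 = 36·79 + 23 ≡ 23 (mod 79).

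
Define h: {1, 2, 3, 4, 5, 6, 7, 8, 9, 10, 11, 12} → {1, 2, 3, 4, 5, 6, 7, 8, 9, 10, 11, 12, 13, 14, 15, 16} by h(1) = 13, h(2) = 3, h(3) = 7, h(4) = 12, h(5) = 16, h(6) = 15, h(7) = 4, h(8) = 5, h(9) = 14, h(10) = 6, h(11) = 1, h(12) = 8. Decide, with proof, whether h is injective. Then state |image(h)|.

12

The values h(1), …, h(12) are 13, 3, 7, 12, 16, 15, 4, 5, 14, 6, 1, 8 — all distinct.
So h(x_1) = h(x_2) only when x_1 = x_2, and h is injective.
The image of h is {1, 3, 4, 5, 6, 7, 8, 12, 13, 14, 15, 16}, which has 12 elements.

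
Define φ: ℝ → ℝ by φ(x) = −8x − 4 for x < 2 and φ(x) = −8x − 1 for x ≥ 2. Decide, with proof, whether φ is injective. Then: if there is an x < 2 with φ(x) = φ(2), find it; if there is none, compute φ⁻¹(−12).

13/8

Both pieces are strictly decreasing (slopes −8 and −8), so each is injective on its own interval.
The left piece maps (−∞, 2) onto (−20, ∞); the right piece maps [2, ∞) onto (−∞, −17].
These images overlap. In particular φ(2) = −17 (right piece), and solving −8x − 4 = −17 on the left piece gives x = 13/8 < 2.
So φ(13/8) = φ(2) with 13/8 ≠ 2, and φ is not injective. This x = 13/8 is the requested value below 2.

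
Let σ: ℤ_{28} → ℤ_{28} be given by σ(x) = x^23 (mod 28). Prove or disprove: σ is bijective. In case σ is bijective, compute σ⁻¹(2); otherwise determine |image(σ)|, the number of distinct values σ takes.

21

σ(0) = 0^23 = 0.
σ(14): Repeated squaring mod 28: 14^1 ≡ 14, 14^2 ≡ 14² = 196 ≡ 0, 14^4 ≡ 0² = 0, 14^8 ≡ 0² = 0, 14^16 ≡ 0² = 0. Since 23 = 16 + 4 + 2 + 1, 14^23 ≡ 0·0·0·14: 0·0 = 0, then 0·0 = 0, then 0·14 = 0. So 14^23 ≡ 0 (mod 28).
So σ(0) = σ(14) = 0 while 0 ≠ 14, so σ is not injective, hence not bijective.
Since σ is not bijective, we determine |image(σ)|. Computing x^23 mod 28 for each x (by repeated squaring, reducing mod 28 at every step), the values σ(0), σ(1), …, σ(27) are: 0, 1, 4, 19, 16, 17, 20, 7, 8, 25, 12, 23, 24, 13, 0, 15, 4, 5, 16, 3, 20, 21, 8, 11, 12, 9, 24, 27.
The distinct values are {0, 1, 3, 4, 5, 7, 8, 9, 11, 12, 13, 15, 16, 17, 19, 20, 21, 23, 24, 25, 27}; there are 21 of them.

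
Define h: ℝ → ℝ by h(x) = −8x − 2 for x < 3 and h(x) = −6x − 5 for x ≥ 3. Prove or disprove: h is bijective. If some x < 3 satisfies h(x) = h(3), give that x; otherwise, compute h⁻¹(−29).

21/8

Both pieces are strictly decreasing (slopes −8 and −6), so each is injective on its own interval.
The left piece maps (−∞, 3) onto (−26, ∞); the right piece maps [3, ∞) onto (−∞, −23].
These images overlap. In particular h(3) = −23 (right piece), and solving −8x − 2 = −23 on the left piece gives x = 21/8 < 3.
So h(21/8) = h(3) with 21/8 ≠ 3, and h is not injective, hence not bijective. This x = 21/8 is the requested value below 3.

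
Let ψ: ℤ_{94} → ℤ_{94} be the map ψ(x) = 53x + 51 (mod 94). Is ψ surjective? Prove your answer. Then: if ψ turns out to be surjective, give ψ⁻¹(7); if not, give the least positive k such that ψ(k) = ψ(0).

Since gcd(53, 94) = 1, 53 is invertible modulo 94. Euclid's algorithm: 94 = 1·53 + 41, 53 = 1·41 + 12, 41 = 3·12 + 5, 12 = 2·5 + 2, 5 = 2·2 + 1; back-substituting gives 1 = 55·53 − 31·94, so 53⁻¹ ≡ 55 (mod 94).
For any y ∈ ℤ_{94}, x = 55(y − 51) mod 94 satisfies ψ(x) = 53·55(y − 51) + 51 ≡ y (since 53·55 ≡ 1 mod 94). So every y has a preimage.
Therefore ψ is surjective.
Since ψ is surjective, we compute ψ⁻¹(7): solve 53x + 51 ≡ 7 (mod 94), i.e. 53x ≡ 50 (mod 94).
Multiplying by 53⁻¹ = 55 gives x ≡ 55·50 = 2750 = 29·94 + 24 ≡ 24 (mod 94).
Check: ψ(24) = 53·24 + 51 = 1323 = 14·94 + 7 ≡ 7 (mod 94).

24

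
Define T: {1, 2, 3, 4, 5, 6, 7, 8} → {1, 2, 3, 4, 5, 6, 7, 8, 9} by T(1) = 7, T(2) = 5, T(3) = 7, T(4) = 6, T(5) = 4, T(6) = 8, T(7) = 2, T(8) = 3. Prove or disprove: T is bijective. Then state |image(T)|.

T(1) = 7 = T(3) with 1 ≠ 3, so T is not injective, hence not bijective.
The image of T is {2, 3, 4, 5, 6, 7, 8}, which has 7 elements.

7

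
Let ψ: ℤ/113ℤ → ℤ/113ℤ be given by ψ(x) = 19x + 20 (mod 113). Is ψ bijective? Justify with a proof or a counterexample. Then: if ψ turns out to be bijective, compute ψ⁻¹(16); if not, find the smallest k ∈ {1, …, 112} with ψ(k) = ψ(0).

89

Suppose ψ(x_1) = ψ(x_2) in ℤ/113ℤ. Then 19x_1 + 20 ≡ 19x_2 + 20 (mod 113), therefore 19(x_1 − x_2) ≡ 0 (mod 113).
Since gcd(19, 113) = 1, 19 is invertible modulo 113, hence x_1 − x_2 ≡ 0 (mod 113), i.e. x_1 = x_2.
We now compute 19⁻¹ mod 113 explicitly. Euclid's algorithm: 113 = 5·19 + 18, 19 = 1·18 + 1; back-substituting gives 1 = 6·19 − 1·113, so 19⁻¹ ≡ 6 (mod 113).
For any y ∈ ℤ/113ℤ, x = 6(y − 20) mod 113 satisfies ψ(x) = 19·6(y − 20) + 20 ≡ y (since 19·6 ≡ 1 mod 113). So every y has a preimage.
So ψ is bijective.
Since ψ is bijective, we compute ψ⁻¹(16): solve 19x + 20 ≡ 16 (mod 113), i.e. 19x ≡ 109 (mod 113).
Multiplying by 19⁻¹ = 6 gives x ≡ 6·109 = 654 = 5·113 + 89 ≡ 89 (mod 113).
Check: ψ(89) = 19·89 + 20 = 1711 = 15·113 + 16 ≡ 16 (mod 113).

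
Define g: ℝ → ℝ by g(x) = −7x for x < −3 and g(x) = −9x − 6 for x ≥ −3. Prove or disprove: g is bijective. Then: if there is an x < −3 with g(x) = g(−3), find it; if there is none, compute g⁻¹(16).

Both pieces are strictly decreasing (slopes −7 and −9), so each is injective on its own interval.
The left piece maps (−∞, −3) onto (21, ∞); the right piece maps [−3, ∞) onto (−∞, 21].
Since 21 = 21, the images partition ℝ: g is injective and surjective, hence bijective.
Because the two images are disjoint, no x < −3 has g(x) = g(−3), so we compute g⁻¹(16): 16 lies in (−∞, 21], so solve −9x − 6 = 16: x = (16 + 6)/(−9) = −22/9.

-22/9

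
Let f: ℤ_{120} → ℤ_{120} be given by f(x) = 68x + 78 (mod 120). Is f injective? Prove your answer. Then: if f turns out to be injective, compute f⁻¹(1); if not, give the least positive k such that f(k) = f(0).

30

We have gcd(68, 120) = 4 > 1. Taking u = 0 and v = 30: f(0) = 78 and f(30) = 68·30 + 78 = 2118 ≡ 78 (mod 120).
So f(0) = f(30) while 0 ≠ 30, thus f is not injective.
Since f is not injective, we find the least positive k with f(k) = f(0): this means 68k ≡ 0 (mod 120), i.e. 120 ∣ 68k. Since gcd(68, 120) = 4, dividing through by 4 this holds exactly when 30 ∣ 17k, and as gcd(17, 30) = 1, exactly when 30 ∣ k.
The smallest positive such k is 30.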